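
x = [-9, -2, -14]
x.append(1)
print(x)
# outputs [-9, -2, -14, 1]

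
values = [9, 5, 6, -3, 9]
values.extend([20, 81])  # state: [9, 5, 6, -3, 9, 20, 81]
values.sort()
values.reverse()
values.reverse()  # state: [-3, 5, 6, 9, 9, 20, 81]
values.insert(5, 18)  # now [-3, 5, 6, 9, 9, 18, 20, 81]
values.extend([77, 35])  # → [-3, 5, 6, 9, 9, 18, 20, 81, 77, 35]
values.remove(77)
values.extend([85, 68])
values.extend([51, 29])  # [-3, 5, 6, 9, 9, 18, 20, 81, 35, 85, 68, 51, 29]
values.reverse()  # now [29, 51, 68, 85, 35, 81, 20, 18, 9, 9, 6, 5, -3]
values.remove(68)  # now [29, 51, 85, 35, 81, 20, 18, 9, 9, 6, 5, -3]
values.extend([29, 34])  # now [29, 51, 85, 35, 81, 20, 18, 9, 9, 6, 5, -3, 29, 34]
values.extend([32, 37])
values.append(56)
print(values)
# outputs [29, 51, 85, 35, 81, 20, 18, 9, 9, 6, 5, -3, 29, 34, 32, 37, 56]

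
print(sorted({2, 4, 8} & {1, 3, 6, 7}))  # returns []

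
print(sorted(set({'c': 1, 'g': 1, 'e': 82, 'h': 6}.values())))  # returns [1, 6, 82]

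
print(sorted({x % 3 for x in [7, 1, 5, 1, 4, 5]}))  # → [1, 2]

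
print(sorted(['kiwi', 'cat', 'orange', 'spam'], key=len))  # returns ['cat', 'kiwi', 'spam', 'orange']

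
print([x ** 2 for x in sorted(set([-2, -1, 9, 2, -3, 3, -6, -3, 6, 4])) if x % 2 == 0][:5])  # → [36, 4, 4, 16, 36]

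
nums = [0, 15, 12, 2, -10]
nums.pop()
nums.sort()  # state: [0, 2, 12, 15]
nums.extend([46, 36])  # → [0, 2, 12, 15, 46, 36]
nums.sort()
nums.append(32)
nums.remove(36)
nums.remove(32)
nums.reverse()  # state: [46, 15, 12, 2, 0]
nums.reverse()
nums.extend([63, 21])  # [0, 2, 12, 15, 46, 63, 21]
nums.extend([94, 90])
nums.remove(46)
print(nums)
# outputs [0, 2, 12, 15, 63, 21, 94, 90]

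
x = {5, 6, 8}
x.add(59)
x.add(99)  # {5, 6, 8, 59, 99}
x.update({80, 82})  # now {5, 6, 8, 59, 80, 82, 99}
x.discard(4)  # {5, 6, 8, 59, 80, 82, 99}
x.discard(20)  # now {5, 6, 8, 59, 80, 82, 99}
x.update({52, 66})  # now {5, 6, 8, 52, 59, 66, 80, 82, 99}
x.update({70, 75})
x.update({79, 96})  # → {5, 6, 8, 52, 59, 66, 70, 75, 79, 80, 82, 96, 99}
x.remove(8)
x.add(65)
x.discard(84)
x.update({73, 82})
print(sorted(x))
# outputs [5, 6, 52, 59, 65, 66, 70, 73, 75, 79, 80, 82, 96, 99]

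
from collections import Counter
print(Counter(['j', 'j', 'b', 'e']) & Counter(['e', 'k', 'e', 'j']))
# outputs Counter({'j': 1, 'e': 1})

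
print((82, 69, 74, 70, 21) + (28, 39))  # (82, 69, 74, 70, 21, 28, 39)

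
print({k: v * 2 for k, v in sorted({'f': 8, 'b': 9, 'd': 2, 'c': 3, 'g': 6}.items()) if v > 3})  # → {'b': 18, 'f': 16, 'g': 12}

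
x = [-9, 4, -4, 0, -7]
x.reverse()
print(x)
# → [-7, 0, -4, 4, -9]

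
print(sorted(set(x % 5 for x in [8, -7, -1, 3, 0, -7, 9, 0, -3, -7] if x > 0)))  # [3, 4]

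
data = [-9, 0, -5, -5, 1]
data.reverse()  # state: [1, -5, -5, 0, -9]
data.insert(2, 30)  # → [1, -5, 30, -5, 0, -9]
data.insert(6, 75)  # [1, -5, 30, -5, 0, -9, 75]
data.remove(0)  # [1, -5, 30, -5, -9, 75]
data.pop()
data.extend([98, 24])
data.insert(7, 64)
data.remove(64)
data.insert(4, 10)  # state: [1, -5, 30, -5, 10, -9, 98, 24]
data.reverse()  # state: [24, 98, -9, 10, -5, 30, -5, 1]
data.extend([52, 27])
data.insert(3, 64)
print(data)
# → [24, 98, -9, 64, 10, -5, 30, -5, 1, 52, 27]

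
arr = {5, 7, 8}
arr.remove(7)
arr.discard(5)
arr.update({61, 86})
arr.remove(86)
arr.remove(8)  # {61}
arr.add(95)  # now {61, 95}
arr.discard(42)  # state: {61, 95}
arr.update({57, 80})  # {57, 61, 80, 95}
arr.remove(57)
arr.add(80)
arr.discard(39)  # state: {61, 80, 95}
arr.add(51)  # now {51, 61, 80, 95}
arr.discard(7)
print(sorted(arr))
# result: [51, 61, 80, 95]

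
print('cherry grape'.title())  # Cherry Grape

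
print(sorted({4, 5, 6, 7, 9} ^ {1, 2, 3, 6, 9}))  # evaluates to [1, 2, 3, 4, 5, 7]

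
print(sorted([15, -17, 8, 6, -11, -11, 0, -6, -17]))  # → [-17, -17, -11, -11, -6, 0, 6, 8, 15]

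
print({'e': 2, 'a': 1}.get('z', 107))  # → 107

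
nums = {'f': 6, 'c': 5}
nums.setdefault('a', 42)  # 42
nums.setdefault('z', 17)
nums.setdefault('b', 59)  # 59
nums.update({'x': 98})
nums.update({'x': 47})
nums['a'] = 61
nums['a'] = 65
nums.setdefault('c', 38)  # 5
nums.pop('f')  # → 6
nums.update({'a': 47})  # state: {'c': 5, 'a': 47, 'z': 17, 'b': 59, 'x': 47}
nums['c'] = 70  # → {'c': 70, 'a': 47, 'z': 17, 'b': 59, 'x': 47}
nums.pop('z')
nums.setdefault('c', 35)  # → 70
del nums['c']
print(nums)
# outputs {'a': 47, 'b': 59, 'x': 47}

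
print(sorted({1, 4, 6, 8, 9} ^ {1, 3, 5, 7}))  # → [3, 4, 5, 6, 7, 8, 9]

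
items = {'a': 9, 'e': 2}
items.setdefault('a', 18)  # 9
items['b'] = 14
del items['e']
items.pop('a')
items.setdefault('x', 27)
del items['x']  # {'b': 14}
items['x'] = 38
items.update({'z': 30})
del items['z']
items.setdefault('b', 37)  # 14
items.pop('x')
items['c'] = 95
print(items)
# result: {'b': 14, 'c': 95}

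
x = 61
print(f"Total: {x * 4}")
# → Total: 244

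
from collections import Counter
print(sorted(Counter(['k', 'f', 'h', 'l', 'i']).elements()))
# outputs ['f', 'h', 'i', 'k', 'l']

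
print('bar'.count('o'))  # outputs 0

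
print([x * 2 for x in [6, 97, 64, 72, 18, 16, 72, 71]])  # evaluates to [12, 194, 128, 144, 36, 32, 144, 142]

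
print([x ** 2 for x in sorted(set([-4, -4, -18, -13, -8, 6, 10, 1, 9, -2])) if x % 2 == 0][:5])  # [324, 64, 16, 4, 36]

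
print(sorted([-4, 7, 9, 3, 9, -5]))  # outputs [-5, -4, 3, 7, 9, 9]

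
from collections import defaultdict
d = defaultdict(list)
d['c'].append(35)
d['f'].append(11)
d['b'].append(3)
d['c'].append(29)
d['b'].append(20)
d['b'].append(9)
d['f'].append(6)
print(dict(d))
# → {'c': [35, 29], 'f': [11, 6], 'b': [3, 20, 9]}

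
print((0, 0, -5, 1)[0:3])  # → (0, 0, -5)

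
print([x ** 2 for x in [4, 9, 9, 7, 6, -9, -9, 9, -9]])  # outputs [16, 81, 81, 49, 36, 81, 81, 81, 81]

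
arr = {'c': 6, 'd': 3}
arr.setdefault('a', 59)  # 59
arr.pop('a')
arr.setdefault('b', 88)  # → 88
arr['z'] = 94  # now {'c': 6, 'd': 3, 'b': 88, 'z': 94}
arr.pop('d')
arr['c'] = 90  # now {'c': 90, 'b': 88, 'z': 94}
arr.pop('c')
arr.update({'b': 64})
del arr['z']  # {'b': 64}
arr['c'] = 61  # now {'b': 64, 'c': 61}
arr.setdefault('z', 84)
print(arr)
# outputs {'b': 64, 'c': 61, 'z': 84}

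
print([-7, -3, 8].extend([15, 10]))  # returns None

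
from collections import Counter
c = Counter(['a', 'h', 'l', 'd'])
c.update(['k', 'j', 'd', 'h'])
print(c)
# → Counter({'h': 2, 'd': 2, 'a': 1, 'l': 1, 'k': 1, 'j': 1})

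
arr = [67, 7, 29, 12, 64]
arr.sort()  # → [7, 12, 29, 64, 67]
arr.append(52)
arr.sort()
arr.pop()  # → 67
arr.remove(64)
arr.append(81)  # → [7, 12, 29, 52, 81]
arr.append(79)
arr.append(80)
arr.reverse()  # [80, 79, 81, 52, 29, 12, 7]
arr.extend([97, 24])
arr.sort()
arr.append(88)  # [7, 12, 24, 29, 52, 79, 80, 81, 97, 88]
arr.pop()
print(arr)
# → [7, 12, 24, 29, 52, 79, 80, 81, 97]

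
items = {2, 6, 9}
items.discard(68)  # {2, 6, 9}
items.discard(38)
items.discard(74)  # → {2, 6, 9}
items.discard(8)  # {2, 6, 9}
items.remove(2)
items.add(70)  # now {6, 9, 70}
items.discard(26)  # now {6, 9, 70}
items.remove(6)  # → {9, 70}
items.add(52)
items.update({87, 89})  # {9, 52, 70, 87, 89}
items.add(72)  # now {9, 52, 70, 72, 87, 89}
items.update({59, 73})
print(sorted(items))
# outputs [9, 52, 59, 70, 72, 73, 87, 89]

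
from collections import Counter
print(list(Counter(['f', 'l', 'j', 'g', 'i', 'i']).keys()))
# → ['f', 'l', 'j', 'g', 'i']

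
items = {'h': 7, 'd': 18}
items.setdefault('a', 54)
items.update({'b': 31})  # {'h': 7, 'd': 18, 'a': 54, 'b': 31}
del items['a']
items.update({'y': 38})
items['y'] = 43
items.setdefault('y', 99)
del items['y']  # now {'h': 7, 'd': 18, 'b': 31}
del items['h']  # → {'d': 18, 'b': 31}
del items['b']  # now {'d': 18}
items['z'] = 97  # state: {'d': 18, 'z': 97}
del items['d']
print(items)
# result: {'z': 97}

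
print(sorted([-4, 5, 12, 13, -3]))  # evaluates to [-4, -3, 5, 12, 13]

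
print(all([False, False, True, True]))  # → False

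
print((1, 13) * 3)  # (1, 13, 1, 13, 1, 13)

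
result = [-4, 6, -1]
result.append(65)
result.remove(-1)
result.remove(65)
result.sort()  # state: [-4, 6]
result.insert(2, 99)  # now [-4, 6, 99]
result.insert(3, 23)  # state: [-4, 6, 99, 23]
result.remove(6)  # [-4, 99, 23]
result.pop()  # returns 23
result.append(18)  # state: [-4, 99, 18]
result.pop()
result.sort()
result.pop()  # 99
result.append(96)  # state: [-4, 96]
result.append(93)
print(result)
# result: [-4, 96, 93]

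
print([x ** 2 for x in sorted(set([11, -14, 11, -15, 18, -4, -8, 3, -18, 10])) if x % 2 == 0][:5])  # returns [324, 196, 64, 16, 100]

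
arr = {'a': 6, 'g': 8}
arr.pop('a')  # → 6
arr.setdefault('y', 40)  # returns 40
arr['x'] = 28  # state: {'g': 8, 'y': 40, 'x': 28}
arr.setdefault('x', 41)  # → 28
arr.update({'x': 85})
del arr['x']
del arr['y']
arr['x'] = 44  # {'g': 8, 'x': 44}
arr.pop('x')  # 44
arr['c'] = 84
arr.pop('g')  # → 8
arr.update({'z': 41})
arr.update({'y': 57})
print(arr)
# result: {'c': 84, 'z': 41, 'y': 57}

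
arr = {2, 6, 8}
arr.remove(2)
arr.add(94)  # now {6, 8, 94}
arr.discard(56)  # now {6, 8, 94}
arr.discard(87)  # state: {6, 8, 94}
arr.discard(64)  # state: {6, 8, 94}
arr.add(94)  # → {6, 8, 94}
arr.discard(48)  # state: {6, 8, 94}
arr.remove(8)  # {6, 94}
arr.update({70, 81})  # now {6, 70, 81, 94}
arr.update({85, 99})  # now {6, 70, 81, 85, 94, 99}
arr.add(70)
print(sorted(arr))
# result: [6, 70, 81, 85, 94, 99]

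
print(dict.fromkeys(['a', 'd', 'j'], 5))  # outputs {'a': 5, 'd': 5, 'j': 5}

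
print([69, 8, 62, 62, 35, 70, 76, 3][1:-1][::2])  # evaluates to [8, 62, 70]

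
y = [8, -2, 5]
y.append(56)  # [8, -2, 5, 56]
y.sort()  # [-2, 5, 8, 56]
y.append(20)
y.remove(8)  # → [-2, 5, 56, 20]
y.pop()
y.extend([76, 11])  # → [-2, 5, 56, 76, 11]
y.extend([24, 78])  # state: [-2, 5, 56, 76, 11, 24, 78]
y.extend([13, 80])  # [-2, 5, 56, 76, 11, 24, 78, 13, 80]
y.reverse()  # [80, 13, 78, 24, 11, 76, 56, 5, -2]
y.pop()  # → -2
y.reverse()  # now [5, 56, 76, 11, 24, 78, 13, 80]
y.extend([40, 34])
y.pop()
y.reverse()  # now [40, 80, 13, 78, 24, 11, 76, 56, 5]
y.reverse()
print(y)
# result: [5, 56, 76, 11, 24, 78, 13, 80, 40]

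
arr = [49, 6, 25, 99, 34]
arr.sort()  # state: [6, 25, 34, 49, 99]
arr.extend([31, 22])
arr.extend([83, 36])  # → [6, 25, 34, 49, 99, 31, 22, 83, 36]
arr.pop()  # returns 36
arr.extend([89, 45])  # [6, 25, 34, 49, 99, 31, 22, 83, 89, 45]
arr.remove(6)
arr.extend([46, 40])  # [25, 34, 49, 99, 31, 22, 83, 89, 45, 46, 40]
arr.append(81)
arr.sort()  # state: [22, 25, 31, 34, 40, 45, 46, 49, 81, 83, 89, 99]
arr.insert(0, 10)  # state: [10, 22, 25, 31, 34, 40, 45, 46, 49, 81, 83, 89, 99]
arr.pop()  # 99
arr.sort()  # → [10, 22, 25, 31, 34, 40, 45, 46, 49, 81, 83, 89]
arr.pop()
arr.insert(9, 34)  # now [10, 22, 25, 31, 34, 40, 45, 46, 49, 34, 81, 83]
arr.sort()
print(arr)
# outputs [10, 22, 25, 31, 34, 34, 40, 45, 46, 49, 81, 83]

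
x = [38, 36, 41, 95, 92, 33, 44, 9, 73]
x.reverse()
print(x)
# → [73, 9, 44, 33, 92, 95, 41, 36, 38]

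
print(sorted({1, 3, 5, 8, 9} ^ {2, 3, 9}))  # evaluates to [1, 2, 5, 8]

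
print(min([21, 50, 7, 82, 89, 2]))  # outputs 2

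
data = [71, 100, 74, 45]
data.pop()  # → 45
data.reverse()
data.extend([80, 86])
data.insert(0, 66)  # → [66, 74, 100, 71, 80, 86]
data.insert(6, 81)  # [66, 74, 100, 71, 80, 86, 81]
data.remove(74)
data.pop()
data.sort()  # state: [66, 71, 80, 86, 100]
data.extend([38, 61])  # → [66, 71, 80, 86, 100, 38, 61]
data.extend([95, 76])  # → [66, 71, 80, 86, 100, 38, 61, 95, 76]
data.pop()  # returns 76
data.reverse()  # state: [95, 61, 38, 100, 86, 80, 71, 66]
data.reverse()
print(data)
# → [66, 71, 80, 86, 100, 38, 61, 95]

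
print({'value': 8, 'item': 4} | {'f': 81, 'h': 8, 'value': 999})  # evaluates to {'value': 999, 'item': 4, 'f': 81, 'h': 8}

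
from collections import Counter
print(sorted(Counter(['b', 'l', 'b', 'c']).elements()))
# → ['b', 'b', 'c', 'l']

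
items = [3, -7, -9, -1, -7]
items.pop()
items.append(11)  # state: [3, -7, -9, -1, 11]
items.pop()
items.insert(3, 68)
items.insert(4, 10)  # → [3, -7, -9, 68, 10, -1]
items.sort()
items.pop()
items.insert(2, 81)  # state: [-9, -7, 81, -1, 3, 10]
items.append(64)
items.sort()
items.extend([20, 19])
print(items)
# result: [-9, -7, -1, 3, 10, 64, 81, 20, 19]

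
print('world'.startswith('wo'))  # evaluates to True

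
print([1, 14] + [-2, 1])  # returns [1, 14, -2, 1]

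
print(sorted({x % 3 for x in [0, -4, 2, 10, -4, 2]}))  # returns [0, 1, 2]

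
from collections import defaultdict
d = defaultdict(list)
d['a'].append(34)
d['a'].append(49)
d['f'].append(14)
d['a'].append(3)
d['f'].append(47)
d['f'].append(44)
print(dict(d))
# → {'a': [34, 49, 3], 'f': [14, 47, 44]}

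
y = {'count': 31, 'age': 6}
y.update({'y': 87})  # {'count': 31, 'age': 6, 'y': 87}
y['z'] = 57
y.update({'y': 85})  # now {'count': 31, 'age': 6, 'y': 85, 'z': 57}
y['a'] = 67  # {'count': 31, 'age': 6, 'y': 85, 'z': 57, 'a': 67}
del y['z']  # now {'count': 31, 'age': 6, 'y': 85, 'a': 67}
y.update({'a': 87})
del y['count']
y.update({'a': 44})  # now {'age': 6, 'y': 85, 'a': 44}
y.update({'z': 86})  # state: {'age': 6, 'y': 85, 'a': 44, 'z': 86}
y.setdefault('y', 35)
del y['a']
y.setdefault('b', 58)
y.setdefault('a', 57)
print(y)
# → {'age': 6, 'y': 85, 'z': 86, 'b': 58, 'a': 57}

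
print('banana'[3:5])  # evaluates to an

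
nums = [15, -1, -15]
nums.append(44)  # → [15, -1, -15, 44]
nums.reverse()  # [44, -15, -1, 15]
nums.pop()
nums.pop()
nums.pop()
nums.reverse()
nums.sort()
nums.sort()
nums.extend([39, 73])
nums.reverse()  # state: [73, 39, 44]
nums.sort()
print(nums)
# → [39, 44, 73]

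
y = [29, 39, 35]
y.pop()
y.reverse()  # [39, 29]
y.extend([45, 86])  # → [39, 29, 45, 86]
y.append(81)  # [39, 29, 45, 86, 81]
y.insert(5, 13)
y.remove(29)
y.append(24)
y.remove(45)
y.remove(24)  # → [39, 86, 81, 13]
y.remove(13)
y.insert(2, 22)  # [39, 86, 22, 81]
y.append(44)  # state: [39, 86, 22, 81, 44]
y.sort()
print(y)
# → [22, 39, 44, 81, 86]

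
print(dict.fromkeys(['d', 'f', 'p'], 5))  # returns {'d': 5, 'f': 5, 'p': 5}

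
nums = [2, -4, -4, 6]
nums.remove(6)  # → [2, -4, -4]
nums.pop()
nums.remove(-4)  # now [2]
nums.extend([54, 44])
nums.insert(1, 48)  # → [2, 48, 54, 44]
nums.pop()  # 44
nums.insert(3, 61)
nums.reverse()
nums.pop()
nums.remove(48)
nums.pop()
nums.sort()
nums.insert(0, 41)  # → [41, 61]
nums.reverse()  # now [61, 41]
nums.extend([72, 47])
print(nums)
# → [61, 41, 72, 47]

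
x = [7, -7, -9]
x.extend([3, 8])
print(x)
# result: [7, -7, -9, 3, 8]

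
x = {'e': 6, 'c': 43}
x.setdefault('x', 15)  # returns 15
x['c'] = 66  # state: {'e': 6, 'c': 66, 'x': 15}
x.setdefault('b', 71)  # 71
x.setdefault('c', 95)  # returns 66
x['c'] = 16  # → {'e': 6, 'c': 16, 'x': 15, 'b': 71}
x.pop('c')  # 16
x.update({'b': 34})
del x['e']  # {'x': 15, 'b': 34}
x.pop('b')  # 34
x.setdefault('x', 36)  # 15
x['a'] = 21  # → {'x': 15, 'a': 21}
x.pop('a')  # 21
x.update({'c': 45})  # {'x': 15, 'c': 45}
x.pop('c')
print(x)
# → {'x': 15}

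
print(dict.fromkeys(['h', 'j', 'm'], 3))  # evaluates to {'h': 3, 'j': 3, 'm': 3}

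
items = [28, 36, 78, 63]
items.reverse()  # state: [63, 78, 36, 28]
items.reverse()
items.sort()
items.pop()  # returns 78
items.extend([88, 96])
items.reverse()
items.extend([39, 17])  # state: [96, 88, 63, 36, 28, 39, 17]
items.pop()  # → 17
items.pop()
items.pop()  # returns 28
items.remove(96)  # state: [88, 63, 36]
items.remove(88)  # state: [63, 36]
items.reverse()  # [36, 63]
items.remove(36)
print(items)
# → [63]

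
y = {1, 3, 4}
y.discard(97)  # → {1, 3, 4}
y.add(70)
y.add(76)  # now {1, 3, 4, 70, 76}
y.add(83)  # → {1, 3, 4, 70, 76, 83}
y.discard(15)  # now {1, 3, 4, 70, 76, 83}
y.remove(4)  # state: {1, 3, 70, 76, 83}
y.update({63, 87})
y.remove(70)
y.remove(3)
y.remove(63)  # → {1, 76, 83, 87}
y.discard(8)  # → {1, 76, 83, 87}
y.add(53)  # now {1, 53, 76, 83, 87}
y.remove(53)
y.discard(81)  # {1, 76, 83, 87}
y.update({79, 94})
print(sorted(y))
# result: [1, 76, 79, 83, 87, 94]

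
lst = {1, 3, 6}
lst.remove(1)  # {3, 6}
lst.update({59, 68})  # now {3, 6, 59, 68}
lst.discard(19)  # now {3, 6, 59, 68}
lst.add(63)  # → {3, 6, 59, 63, 68}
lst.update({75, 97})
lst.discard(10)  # {3, 6, 59, 63, 68, 75, 97}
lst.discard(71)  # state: {3, 6, 59, 63, 68, 75, 97}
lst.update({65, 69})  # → {3, 6, 59, 63, 65, 68, 69, 75, 97}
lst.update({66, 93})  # {3, 6, 59, 63, 65, 66, 68, 69, 75, 93, 97}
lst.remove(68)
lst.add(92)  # {3, 6, 59, 63, 65, 66, 69, 75, 92, 93, 97}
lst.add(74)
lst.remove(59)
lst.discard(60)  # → {3, 6, 63, 65, 66, 69, 74, 75, 92, 93, 97}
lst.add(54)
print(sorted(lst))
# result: [3, 6, 54, 63, 65, 66, 69, 74, 75, 92, 93, 97]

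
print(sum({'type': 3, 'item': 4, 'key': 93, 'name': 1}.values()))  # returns 101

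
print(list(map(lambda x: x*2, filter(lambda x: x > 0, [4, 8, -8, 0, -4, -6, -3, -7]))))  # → [8, 16]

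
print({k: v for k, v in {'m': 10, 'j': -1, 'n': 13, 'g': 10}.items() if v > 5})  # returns {'m': 10, 'n': 13, 'g': 10}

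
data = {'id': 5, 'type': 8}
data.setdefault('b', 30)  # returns 30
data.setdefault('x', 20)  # 20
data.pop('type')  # 8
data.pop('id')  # 5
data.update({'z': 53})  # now {'b': 30, 'x': 20, 'z': 53}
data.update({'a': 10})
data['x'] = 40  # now {'b': 30, 'x': 40, 'z': 53, 'a': 10}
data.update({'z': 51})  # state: {'b': 30, 'x': 40, 'z': 51, 'a': 10}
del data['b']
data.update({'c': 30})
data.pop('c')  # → 30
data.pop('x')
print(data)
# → {'z': 51, 'a': 10}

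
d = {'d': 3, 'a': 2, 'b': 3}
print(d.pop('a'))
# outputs 2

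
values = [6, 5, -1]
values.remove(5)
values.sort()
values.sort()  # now [-1, 6]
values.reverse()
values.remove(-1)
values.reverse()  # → [6]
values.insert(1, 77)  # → [6, 77]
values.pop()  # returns 77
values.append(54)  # [6, 54]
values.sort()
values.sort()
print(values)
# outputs [6, 54]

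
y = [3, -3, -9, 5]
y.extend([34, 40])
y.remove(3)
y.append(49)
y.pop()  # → 49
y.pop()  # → 40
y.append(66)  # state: [-3, -9, 5, 34, 66]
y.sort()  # [-9, -3, 5, 34, 66]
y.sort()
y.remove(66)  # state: [-9, -3, 5, 34]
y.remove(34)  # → [-9, -3, 5]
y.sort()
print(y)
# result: [-9, -3, 5]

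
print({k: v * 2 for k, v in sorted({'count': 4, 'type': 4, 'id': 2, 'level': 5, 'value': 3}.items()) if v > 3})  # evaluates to {'count': 8, 'level': 10, 'type': 8}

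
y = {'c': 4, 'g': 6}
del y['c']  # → {'g': 6}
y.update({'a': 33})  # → {'g': 6, 'a': 33}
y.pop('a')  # 33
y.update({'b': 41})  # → {'g': 6, 'b': 41}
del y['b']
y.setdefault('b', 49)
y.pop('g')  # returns 6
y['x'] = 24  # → {'b': 49, 'x': 24}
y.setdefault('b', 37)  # 49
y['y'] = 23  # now {'b': 49, 'x': 24, 'y': 23}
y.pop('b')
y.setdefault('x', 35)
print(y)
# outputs {'x': 24, 'y': 23}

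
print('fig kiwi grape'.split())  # ['fig', 'kiwi', 'grape']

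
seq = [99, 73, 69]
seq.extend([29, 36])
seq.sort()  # [29, 36, 69, 73, 99]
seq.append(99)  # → [29, 36, 69, 73, 99, 99]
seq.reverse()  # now [99, 99, 73, 69, 36, 29]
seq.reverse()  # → [29, 36, 69, 73, 99, 99]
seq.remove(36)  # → [29, 69, 73, 99, 99]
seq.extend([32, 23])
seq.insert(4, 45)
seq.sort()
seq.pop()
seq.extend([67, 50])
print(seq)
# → [23, 29, 32, 45, 69, 73, 99, 67, 50]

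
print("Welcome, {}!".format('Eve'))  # Welcome, Eve!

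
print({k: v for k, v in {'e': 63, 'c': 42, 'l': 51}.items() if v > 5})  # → {'e': 63, 'c': 42, 'l': 51}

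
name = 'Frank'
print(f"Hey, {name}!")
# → Hey, Frank!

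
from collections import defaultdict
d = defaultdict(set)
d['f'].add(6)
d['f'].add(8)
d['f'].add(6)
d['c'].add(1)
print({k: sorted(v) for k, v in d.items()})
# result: {'f': [6, 8], 'c': [1]}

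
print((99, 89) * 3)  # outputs (99, 89, 99, 89, 99, 89)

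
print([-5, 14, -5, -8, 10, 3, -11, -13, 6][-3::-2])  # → [-11, 10, -5, -5]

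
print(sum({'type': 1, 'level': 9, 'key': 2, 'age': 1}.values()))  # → 13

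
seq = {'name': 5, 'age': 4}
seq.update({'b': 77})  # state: {'name': 5, 'age': 4, 'b': 77}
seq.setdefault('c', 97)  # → 97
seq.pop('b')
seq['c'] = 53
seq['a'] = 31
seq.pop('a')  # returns 31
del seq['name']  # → {'age': 4, 'c': 53}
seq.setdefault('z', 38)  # 38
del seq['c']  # {'age': 4, 'z': 38}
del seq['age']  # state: {'z': 38}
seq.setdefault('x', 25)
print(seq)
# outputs {'z': 38, 'x': 25}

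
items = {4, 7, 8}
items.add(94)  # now {4, 7, 8, 94}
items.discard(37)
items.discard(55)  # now {4, 7, 8, 94}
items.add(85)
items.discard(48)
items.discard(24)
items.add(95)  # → {4, 7, 8, 85, 94, 95}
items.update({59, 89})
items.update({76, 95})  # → {4, 7, 8, 59, 76, 85, 89, 94, 95}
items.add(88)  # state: {4, 7, 8, 59, 76, 85, 88, 89, 94, 95}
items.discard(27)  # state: {4, 7, 8, 59, 76, 85, 88, 89, 94, 95}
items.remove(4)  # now {7, 8, 59, 76, 85, 88, 89, 94, 95}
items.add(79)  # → {7, 8, 59, 76, 79, 85, 88, 89, 94, 95}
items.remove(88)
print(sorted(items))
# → [7, 8, 59, 76, 79, 85, 89, 94, 95]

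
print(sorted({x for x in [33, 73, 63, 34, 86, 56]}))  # [33, 34, 56, 63, 73, 86]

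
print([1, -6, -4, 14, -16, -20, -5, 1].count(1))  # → 2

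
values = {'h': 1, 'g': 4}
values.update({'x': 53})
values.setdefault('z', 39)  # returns 39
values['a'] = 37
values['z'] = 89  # {'h': 1, 'g': 4, 'x': 53, 'z': 89, 'a': 37}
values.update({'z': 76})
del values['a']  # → {'h': 1, 'g': 4, 'x': 53, 'z': 76}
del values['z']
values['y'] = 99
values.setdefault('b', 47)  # 47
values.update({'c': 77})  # {'h': 1, 'g': 4, 'x': 53, 'y': 99, 'b': 47, 'c': 77}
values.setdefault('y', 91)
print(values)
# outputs {'h': 1, 'g': 4, 'x': 53, 'y': 99, 'b': 47, 'c': 77}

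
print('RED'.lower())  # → red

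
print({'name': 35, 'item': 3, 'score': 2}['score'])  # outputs 2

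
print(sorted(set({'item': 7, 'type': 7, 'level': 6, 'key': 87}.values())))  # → [6, 7, 87]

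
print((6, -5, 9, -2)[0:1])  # (6,)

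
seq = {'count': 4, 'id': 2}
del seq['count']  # {'id': 2}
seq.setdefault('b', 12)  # 12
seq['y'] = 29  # {'id': 2, 'b': 12, 'y': 29}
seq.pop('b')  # 12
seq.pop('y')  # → 29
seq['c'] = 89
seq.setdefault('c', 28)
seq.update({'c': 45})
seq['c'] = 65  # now {'id': 2, 'c': 65}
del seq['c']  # {'id': 2}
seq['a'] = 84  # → {'id': 2, 'a': 84}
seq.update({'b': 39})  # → {'id': 2, 'a': 84, 'b': 39}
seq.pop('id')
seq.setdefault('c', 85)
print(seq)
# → {'a': 84, 'b': 39, 'c': 85}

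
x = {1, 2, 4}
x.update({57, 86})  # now {1, 2, 4, 57, 86}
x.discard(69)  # {1, 2, 4, 57, 86}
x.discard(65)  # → {1, 2, 4, 57, 86}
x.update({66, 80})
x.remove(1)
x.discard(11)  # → {2, 4, 57, 66, 80, 86}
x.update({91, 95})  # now {2, 4, 57, 66, 80, 86, 91, 95}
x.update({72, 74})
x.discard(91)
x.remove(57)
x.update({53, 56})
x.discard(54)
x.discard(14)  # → {2, 4, 53, 56, 66, 72, 74, 80, 86, 95}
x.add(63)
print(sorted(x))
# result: [2, 4, 53, 56, 63, 66, 72, 74, 80, 86, 95]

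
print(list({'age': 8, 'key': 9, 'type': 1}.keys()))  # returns ['age', 'key', 'type']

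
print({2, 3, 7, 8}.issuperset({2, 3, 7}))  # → True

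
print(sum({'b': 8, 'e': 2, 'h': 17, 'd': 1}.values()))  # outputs 28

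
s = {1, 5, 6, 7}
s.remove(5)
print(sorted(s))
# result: [1, 6, 7]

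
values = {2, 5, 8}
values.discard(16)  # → {2, 5, 8}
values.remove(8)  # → {2, 5}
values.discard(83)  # {2, 5}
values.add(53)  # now {2, 5, 53}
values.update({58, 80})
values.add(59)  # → {2, 5, 53, 58, 59, 80}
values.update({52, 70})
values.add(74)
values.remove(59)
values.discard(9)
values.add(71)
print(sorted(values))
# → [2, 5, 52, 53, 58, 70, 71, 74, 80]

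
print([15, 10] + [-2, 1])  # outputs [15, 10, -2, 1]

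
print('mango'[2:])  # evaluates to ngo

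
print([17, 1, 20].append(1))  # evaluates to None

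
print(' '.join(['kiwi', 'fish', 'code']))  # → kiwi fish code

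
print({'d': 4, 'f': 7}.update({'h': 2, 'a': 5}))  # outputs None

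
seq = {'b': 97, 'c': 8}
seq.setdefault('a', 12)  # 12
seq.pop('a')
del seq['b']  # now {'c': 8}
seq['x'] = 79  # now {'c': 8, 'x': 79}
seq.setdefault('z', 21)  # 21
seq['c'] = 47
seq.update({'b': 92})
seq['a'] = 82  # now {'c': 47, 'x': 79, 'z': 21, 'b': 92, 'a': 82}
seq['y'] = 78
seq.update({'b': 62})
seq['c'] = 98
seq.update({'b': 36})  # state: {'c': 98, 'x': 79, 'z': 21, 'b': 36, 'a': 82, 'y': 78}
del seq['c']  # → {'x': 79, 'z': 21, 'b': 36, 'a': 82, 'y': 78}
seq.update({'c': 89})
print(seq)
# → {'x': 79, 'z': 21, 'b': 36, 'a': 82, 'y': 78, 'c': 89}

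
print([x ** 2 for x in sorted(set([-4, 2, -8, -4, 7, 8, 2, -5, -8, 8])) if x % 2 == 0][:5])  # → [64, 16, 4, 64]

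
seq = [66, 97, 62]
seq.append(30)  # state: [66, 97, 62, 30]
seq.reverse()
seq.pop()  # 66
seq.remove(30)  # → [62, 97]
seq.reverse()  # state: [97, 62]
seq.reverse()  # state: [62, 97]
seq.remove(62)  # [97]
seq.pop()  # 97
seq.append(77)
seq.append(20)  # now [77, 20]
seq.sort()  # [20, 77]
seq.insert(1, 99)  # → [20, 99, 77]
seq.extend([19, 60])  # [20, 99, 77, 19, 60]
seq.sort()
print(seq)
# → [19, 20, 60, 77, 99]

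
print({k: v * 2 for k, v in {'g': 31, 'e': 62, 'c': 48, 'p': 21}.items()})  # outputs {'g': 62, 'e': 124, 'c': 96, 'p': 42}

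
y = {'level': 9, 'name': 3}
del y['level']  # {'name': 3}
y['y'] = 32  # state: {'name': 3, 'y': 32}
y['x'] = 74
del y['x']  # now {'name': 3, 'y': 32}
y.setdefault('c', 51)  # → 51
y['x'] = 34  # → {'name': 3, 'y': 32, 'c': 51, 'x': 34}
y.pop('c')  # 51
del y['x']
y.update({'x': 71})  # {'name': 3, 'y': 32, 'x': 71}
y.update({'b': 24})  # {'name': 3, 'y': 32, 'x': 71, 'b': 24}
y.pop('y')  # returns 32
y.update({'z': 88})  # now {'name': 3, 'x': 71, 'b': 24, 'z': 88}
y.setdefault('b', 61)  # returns 24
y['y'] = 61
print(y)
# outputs {'name': 3, 'x': 71, 'b': 24, 'z': 88, 'y': 61}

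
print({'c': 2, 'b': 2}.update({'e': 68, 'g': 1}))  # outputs None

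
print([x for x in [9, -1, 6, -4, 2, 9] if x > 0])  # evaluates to [9, 6, 2, 9]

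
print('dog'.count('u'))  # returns 0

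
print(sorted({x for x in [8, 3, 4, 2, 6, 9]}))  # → [2, 3, 4, 6, 8, 9]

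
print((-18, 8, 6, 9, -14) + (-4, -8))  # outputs (-18, 8, 6, 9, -14, -4, -8)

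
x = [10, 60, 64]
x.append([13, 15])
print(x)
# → [10, 60, 64, [13, 15]]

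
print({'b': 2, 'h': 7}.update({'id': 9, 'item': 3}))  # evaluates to None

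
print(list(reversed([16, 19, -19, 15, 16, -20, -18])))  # [-18, -20, 16, 15, -19, 19, 16]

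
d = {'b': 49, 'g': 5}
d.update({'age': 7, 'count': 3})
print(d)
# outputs {'b': 49, 'g': 5, 'age': 7, 'count': 3}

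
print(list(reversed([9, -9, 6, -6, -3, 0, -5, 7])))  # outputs [7, -5, 0, -3, -6, 6, -9, 9]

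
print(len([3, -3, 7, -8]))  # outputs 4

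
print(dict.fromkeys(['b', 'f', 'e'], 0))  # {'b': 0, 'f': 0, 'e': 0}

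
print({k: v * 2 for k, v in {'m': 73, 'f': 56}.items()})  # {'m': 146, 'f': 112}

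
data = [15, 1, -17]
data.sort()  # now [-17, 1, 15]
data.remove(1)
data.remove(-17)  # [15]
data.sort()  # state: [15]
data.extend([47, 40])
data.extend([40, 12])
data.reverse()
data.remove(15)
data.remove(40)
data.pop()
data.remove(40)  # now [12]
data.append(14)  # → [12, 14]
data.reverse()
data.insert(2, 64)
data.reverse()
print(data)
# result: [64, 12, 14]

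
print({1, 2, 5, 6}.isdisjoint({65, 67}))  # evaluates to True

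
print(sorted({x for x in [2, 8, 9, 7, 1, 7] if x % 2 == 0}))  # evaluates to [2, 8]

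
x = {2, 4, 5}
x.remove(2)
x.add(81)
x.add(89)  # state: {4, 5, 81, 89}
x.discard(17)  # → {4, 5, 81, 89}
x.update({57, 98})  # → {4, 5, 57, 81, 89, 98}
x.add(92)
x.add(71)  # {4, 5, 57, 71, 81, 89, 92, 98}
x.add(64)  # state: {4, 5, 57, 64, 71, 81, 89, 92, 98}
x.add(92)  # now {4, 5, 57, 64, 71, 81, 89, 92, 98}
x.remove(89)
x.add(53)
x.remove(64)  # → {4, 5, 53, 57, 71, 81, 92, 98}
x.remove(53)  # {4, 5, 57, 71, 81, 92, 98}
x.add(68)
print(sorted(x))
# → [4, 5, 57, 68, 71, 81, 92, 98]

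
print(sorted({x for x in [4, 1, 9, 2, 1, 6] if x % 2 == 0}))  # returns [2, 4, 6]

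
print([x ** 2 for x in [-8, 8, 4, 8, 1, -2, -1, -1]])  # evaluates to [64, 64, 16, 64, 1, 4, 1, 1]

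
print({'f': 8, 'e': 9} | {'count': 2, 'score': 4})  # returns {'f': 8, 'e': 9, 'count': 2, 'score': 4}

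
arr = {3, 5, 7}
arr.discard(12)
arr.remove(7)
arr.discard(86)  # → {3, 5}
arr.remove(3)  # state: {5}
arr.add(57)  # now {5, 57}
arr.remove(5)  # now {57}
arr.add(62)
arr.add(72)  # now {57, 62, 72}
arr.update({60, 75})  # {57, 60, 62, 72, 75}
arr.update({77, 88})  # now {57, 60, 62, 72, 75, 77, 88}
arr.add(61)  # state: {57, 60, 61, 62, 72, 75, 77, 88}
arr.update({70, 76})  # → {57, 60, 61, 62, 70, 72, 75, 76, 77, 88}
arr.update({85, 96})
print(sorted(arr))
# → [57, 60, 61, 62, 70, 72, 75, 76, 77, 85, 88, 96]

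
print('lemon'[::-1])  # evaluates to nomel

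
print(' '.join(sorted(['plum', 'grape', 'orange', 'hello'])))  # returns grape hello orange plum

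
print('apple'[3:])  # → le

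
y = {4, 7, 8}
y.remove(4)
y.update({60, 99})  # {7, 8, 60, 99}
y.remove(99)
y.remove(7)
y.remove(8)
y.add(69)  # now {60, 69}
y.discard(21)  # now {60, 69}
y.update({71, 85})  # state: {60, 69, 71, 85}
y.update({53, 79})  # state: {53, 60, 69, 71, 79, 85}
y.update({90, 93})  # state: {53, 60, 69, 71, 79, 85, 90, 93}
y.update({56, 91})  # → {53, 56, 60, 69, 71, 79, 85, 90, 91, 93}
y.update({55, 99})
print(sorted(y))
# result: [53, 55, 56, 60, 69, 71, 79, 85, 90, 91, 93, 99]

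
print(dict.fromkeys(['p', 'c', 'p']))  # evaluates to {'p': None, 'c': None}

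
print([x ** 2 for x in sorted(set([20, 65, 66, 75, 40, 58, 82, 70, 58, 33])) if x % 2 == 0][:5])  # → [400, 1600, 3364, 4356, 4900]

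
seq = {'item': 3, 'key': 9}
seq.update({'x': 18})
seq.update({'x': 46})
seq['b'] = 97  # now {'item': 3, 'key': 9, 'x': 46, 'b': 97}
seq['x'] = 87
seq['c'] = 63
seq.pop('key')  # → 9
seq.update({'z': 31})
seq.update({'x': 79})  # {'item': 3, 'x': 79, 'b': 97, 'c': 63, 'z': 31}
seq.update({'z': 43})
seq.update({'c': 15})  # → {'item': 3, 'x': 79, 'b': 97, 'c': 15, 'z': 43}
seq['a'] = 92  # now {'item': 3, 'x': 79, 'b': 97, 'c': 15, 'z': 43, 'a': 92}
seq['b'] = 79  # {'item': 3, 'x': 79, 'b': 79, 'c': 15, 'z': 43, 'a': 92}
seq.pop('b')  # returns 79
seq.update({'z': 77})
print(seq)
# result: {'item': 3, 'x': 79, 'c': 15, 'z': 77, 'a': 92}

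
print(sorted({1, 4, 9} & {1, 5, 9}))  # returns [1, 9]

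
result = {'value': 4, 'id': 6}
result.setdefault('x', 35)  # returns 35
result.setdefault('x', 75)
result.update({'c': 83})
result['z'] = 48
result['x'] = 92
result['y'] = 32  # {'value': 4, 'id': 6, 'x': 92, 'c': 83, 'z': 48, 'y': 32}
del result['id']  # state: {'value': 4, 'x': 92, 'c': 83, 'z': 48, 'y': 32}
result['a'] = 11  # {'value': 4, 'x': 92, 'c': 83, 'z': 48, 'y': 32, 'a': 11}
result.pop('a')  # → 11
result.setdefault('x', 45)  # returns 92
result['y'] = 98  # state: {'value': 4, 'x': 92, 'c': 83, 'z': 48, 'y': 98}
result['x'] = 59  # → {'value': 4, 'x': 59, 'c': 83, 'z': 48, 'y': 98}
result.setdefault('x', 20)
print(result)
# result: {'value': 4, 'x': 59, 'c': 83, 'z': 48, 'y': 98}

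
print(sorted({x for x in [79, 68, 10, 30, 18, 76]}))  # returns [10, 18, 30, 68, 76, 79]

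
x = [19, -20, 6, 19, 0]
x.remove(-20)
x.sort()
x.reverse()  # [19, 19, 6, 0]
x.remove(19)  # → [19, 6, 0]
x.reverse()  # [0, 6, 19]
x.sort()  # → [0, 6, 19]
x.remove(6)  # [0, 19]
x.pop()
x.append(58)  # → [0, 58]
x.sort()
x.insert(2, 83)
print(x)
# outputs [0, 58, 83]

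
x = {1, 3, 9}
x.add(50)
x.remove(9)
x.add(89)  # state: {1, 3, 50, 89}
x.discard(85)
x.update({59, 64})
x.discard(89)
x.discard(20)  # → {1, 3, 50, 59, 64}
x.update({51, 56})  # {1, 3, 50, 51, 56, 59, 64}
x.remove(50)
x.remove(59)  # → {1, 3, 51, 56, 64}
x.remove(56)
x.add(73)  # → {1, 3, 51, 64, 73}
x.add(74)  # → {1, 3, 51, 64, 73, 74}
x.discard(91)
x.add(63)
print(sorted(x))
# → [1, 3, 51, 63, 64, 73, 74]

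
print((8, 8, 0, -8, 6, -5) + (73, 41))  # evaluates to (8, 8, 0, -8, 6, -5, 73, 41)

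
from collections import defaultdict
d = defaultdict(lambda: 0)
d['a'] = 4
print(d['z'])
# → 0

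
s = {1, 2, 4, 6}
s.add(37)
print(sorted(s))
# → [1, 2, 4, 6, 37]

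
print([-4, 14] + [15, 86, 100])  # [-4, 14, 15, 86, 100]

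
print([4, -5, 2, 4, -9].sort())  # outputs None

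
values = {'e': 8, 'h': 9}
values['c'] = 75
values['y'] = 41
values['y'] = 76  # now {'e': 8, 'h': 9, 'c': 75, 'y': 76}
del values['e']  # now {'h': 9, 'c': 75, 'y': 76}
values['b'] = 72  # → {'h': 9, 'c': 75, 'y': 76, 'b': 72}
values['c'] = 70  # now {'h': 9, 'c': 70, 'y': 76, 'b': 72}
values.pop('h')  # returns 9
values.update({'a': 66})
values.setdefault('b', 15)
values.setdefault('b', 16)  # 72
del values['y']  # {'c': 70, 'b': 72, 'a': 66}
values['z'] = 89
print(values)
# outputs {'c': 70, 'b': 72, 'a': 66, 'z': 89}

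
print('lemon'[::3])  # lo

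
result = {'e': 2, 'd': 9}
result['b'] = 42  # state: {'e': 2, 'd': 9, 'b': 42}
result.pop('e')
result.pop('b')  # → 42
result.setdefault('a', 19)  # 19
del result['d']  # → {'a': 19}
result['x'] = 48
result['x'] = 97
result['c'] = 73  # {'a': 19, 'x': 97, 'c': 73}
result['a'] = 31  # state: {'a': 31, 'x': 97, 'c': 73}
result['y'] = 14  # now {'a': 31, 'x': 97, 'c': 73, 'y': 14}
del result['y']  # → {'a': 31, 'x': 97, 'c': 73}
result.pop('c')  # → 73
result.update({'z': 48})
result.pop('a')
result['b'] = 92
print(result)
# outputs {'x': 97, 'z': 48, 'b': 92}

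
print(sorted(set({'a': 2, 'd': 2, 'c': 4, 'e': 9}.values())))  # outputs [2, 4, 9]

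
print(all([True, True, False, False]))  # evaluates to False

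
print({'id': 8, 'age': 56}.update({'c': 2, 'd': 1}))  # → None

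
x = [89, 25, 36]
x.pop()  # 36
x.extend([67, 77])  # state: [89, 25, 67, 77]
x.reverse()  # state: [77, 67, 25, 89]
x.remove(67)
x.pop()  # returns 89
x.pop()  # 25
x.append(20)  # [77, 20]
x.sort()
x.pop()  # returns 77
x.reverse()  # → [20]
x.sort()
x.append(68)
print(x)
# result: [20, 68]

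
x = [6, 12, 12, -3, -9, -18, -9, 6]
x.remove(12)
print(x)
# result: [6, 12, -3, -9, -18, -9, 6]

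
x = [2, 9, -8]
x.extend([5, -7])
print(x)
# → [2, 9, -8, 5, -7]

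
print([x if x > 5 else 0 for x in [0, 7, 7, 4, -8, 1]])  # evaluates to [0, 7, 7, 0, 0, 0]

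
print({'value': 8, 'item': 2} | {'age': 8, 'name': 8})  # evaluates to {'value': 8, 'item': 2, 'age': 8, 'name': 8}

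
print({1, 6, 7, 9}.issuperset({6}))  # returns True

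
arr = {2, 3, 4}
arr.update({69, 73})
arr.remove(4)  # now {2, 3, 69, 73}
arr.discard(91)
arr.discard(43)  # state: {2, 3, 69, 73}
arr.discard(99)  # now {2, 3, 69, 73}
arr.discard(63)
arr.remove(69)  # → {2, 3, 73}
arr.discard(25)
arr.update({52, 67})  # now {2, 3, 52, 67, 73}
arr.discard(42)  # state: {2, 3, 52, 67, 73}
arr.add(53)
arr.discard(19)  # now {2, 3, 52, 53, 67, 73}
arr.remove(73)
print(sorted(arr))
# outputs [2, 3, 52, 53, 67]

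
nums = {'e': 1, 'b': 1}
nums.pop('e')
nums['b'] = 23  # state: {'b': 23}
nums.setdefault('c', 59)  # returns 59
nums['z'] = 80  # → {'b': 23, 'c': 59, 'z': 80}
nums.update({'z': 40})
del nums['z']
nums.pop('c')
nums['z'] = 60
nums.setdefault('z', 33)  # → 60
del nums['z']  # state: {'b': 23}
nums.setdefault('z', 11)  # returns 11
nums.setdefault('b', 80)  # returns 23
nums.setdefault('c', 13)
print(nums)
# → {'b': 23, 'z': 11, 'c': 13}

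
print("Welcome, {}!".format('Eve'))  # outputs Welcome, Eve!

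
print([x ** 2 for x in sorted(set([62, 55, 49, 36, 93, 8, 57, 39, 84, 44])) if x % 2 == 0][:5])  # [64, 1296, 1936, 3844, 7056]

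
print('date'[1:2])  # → a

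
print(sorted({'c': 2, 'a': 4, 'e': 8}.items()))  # [('a', 4), ('c', 2), ('e', 8)]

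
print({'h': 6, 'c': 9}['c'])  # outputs 9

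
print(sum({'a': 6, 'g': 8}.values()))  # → 14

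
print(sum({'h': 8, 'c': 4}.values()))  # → 12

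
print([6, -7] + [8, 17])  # [6, -7, 8, 17]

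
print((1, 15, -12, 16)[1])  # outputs 15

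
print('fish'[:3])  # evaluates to fis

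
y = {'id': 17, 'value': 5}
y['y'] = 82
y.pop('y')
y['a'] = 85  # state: {'id': 17, 'value': 5, 'a': 85}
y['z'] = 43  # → {'id': 17, 'value': 5, 'a': 85, 'z': 43}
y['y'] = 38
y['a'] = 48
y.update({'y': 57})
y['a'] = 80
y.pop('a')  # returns 80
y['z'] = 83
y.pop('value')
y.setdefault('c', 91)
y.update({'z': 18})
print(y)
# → {'id': 17, 'z': 18, 'y': 57, 'c': 91}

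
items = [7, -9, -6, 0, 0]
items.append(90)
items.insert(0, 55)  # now [55, 7, -9, -6, 0, 0, 90]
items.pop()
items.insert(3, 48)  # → [55, 7, -9, 48, -6, 0, 0]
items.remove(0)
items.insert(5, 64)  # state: [55, 7, -9, 48, -6, 64, 0]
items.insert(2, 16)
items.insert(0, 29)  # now [29, 55, 7, 16, -9, 48, -6, 64, 0]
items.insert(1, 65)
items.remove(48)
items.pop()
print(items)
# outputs [29, 65, 55, 7, 16, -9, -6, 64]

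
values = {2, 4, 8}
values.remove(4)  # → {2, 8}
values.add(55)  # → {2, 8, 55}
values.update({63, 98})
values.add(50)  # {2, 8, 50, 55, 63, 98}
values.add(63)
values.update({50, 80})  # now {2, 8, 50, 55, 63, 80, 98}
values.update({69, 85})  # {2, 8, 50, 55, 63, 69, 80, 85, 98}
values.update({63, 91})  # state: {2, 8, 50, 55, 63, 69, 80, 85, 91, 98}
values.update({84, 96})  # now {2, 8, 50, 55, 63, 69, 80, 84, 85, 91, 96, 98}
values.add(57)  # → {2, 8, 50, 55, 57, 63, 69, 80, 84, 85, 91, 96, 98}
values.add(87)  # {2, 8, 50, 55, 57, 63, 69, 80, 84, 85, 87, 91, 96, 98}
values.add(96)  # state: {2, 8, 50, 55, 57, 63, 69, 80, 84, 85, 87, 91, 96, 98}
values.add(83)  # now {2, 8, 50, 55, 57, 63, 69, 80, 83, 84, 85, 87, 91, 96, 98}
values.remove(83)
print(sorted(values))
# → [2, 8, 50, 55, 57, 63, 69, 80, 84, 85, 87, 91, 96, 98]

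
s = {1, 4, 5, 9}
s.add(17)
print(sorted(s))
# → [1, 4, 5, 9, 17]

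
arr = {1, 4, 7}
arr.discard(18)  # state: {1, 4, 7}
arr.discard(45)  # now {1, 4, 7}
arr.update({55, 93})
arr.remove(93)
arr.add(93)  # {1, 4, 7, 55, 93}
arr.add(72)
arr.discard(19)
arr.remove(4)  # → {1, 7, 55, 72, 93}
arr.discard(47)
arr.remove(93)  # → {1, 7, 55, 72}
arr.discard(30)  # {1, 7, 55, 72}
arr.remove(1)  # {7, 55, 72}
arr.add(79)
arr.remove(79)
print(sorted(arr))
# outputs [7, 55, 72]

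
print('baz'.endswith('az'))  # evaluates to True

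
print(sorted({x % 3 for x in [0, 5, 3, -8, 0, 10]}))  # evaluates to [0, 1, 2]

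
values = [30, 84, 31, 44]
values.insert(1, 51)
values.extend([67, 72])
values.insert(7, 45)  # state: [30, 51, 84, 31, 44, 67, 72, 45]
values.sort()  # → [30, 31, 44, 45, 51, 67, 72, 84]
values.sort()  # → [30, 31, 44, 45, 51, 67, 72, 84]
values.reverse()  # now [84, 72, 67, 51, 45, 44, 31, 30]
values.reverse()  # [30, 31, 44, 45, 51, 67, 72, 84]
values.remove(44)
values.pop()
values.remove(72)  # [30, 31, 45, 51, 67]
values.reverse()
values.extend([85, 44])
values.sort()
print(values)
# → [30, 31, 44, 45, 51, 67, 85]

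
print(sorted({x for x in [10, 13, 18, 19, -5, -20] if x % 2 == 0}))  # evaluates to [-20, 10, 18]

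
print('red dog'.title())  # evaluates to Red Dog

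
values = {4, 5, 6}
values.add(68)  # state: {4, 5, 6, 68}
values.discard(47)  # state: {4, 5, 6, 68}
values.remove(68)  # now {4, 5, 6}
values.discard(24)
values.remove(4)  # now {5, 6}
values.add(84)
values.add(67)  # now {5, 6, 67, 84}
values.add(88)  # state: {5, 6, 67, 84, 88}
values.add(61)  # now {5, 6, 61, 67, 84, 88}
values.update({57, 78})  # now {5, 6, 57, 61, 67, 78, 84, 88}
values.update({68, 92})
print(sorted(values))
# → [5, 6, 57, 61, 67, 68, 78, 84, 88, 92]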